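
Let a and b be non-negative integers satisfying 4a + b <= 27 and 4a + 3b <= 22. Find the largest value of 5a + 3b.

26

(a,b)=(4,2): 4·4+1·2=18≤27, 4·4+3·2=22≤22, objective 26.
(a,b)=(5,0): 4·5+1·0=20≤27, 4·5+3·0=20≤22, objective 25.
(a,b)=(3,3): 4·3+1·3=15≤27, 4·3+3·3=21≤22, objective 24.
Maximum is 26 at (a,b)=(4,2).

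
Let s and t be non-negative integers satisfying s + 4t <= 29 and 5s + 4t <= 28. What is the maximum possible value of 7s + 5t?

Relaxing integrality, the LP optimum is 39.20 at (s,t) = (5.6, 0), which is not an integer point.
(s,t)=(4,2) is feasible, giving 38.
(s,t)=(3,3) is feasible, giving 36.
(s,t)=(5,0) is feasible, giving 35.
Maximum is 38 at (s,t)=(4,2).

38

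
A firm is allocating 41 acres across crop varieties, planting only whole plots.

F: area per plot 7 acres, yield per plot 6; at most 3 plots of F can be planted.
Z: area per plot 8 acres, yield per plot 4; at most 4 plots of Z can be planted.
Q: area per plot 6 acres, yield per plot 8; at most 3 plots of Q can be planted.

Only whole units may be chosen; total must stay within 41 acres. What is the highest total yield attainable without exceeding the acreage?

42

Q has the best ratio (8/6); taking only Q gives at most 3×8 = 24 (stopped by the supply cap of 3).
Mixing does better — 3×F and 3×Q: area 39 ≤ 41, yield 3·6 + 3·8 = 42.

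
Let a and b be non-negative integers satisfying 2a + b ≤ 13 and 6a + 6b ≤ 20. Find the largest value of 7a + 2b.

21

The continuous relaxation peaks at (3.33, 0) with value 23.33; rounding to a feasible lattice point costs some objective.
(a,b)=(3,0): 2·3+1·0=6≤13, 6·3+6·0=18≤20, objective 21.
(a,b)=(2,1): 2·2+1·1=5≤13, 6·2+6·1=18≤20, objective 16.
(a,b)=(2,0): 2·2+1·0=4≤13, 6·2+6·0=12≤20, objective 14.
Maximum is 21 at (a,b)=(3,0).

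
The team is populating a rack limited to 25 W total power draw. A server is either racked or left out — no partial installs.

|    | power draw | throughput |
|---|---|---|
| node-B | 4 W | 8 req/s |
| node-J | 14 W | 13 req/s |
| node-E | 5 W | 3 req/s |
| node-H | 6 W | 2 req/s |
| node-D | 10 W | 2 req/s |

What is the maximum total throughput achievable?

24

Allowing fractional choices, the relaxed optimum would be about 24.7, but servers are indivisible.
node-B + node-J: power draw 4 + 14 = 18 ≤ 25, throughput 8 + 13 = 21.
node-B + node-J + node-E: power draw 4 + 14 + 5 = 23 ≤ 25, throughput 8 + 13 + 3 = 24.
node-B + node-J + node-H: power draw 4 + 14 + 6 = 24 ≤ 25, throughput 8 + 13 + 2 = 23.
Best is node-B, node-J, and node-E with total throughput 24.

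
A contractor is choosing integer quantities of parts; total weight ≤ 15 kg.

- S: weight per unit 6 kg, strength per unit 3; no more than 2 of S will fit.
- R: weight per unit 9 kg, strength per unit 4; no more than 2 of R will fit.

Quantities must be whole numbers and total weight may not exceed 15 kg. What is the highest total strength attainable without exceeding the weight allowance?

S has the best ratio (3/6); taking only S gives at most 2×3 = 6 (stopped by the weight limit).
Mixing does better — 1×S and 1×R: weight 15 ≤ 15, strength 1·3 + 1·4 = 7.

7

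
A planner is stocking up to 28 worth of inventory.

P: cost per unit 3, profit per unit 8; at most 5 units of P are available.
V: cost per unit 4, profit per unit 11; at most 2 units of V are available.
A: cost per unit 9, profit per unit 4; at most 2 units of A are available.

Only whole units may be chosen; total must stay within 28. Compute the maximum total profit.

62

5×P and 2×V: cost 23 ≤ 28, profit 5·8 + 2·11 = 62.
5×P, 1×V, and 1×A: cost 28 ≤ 28, profit 5·8 + 1·11 + 1·4 = 55.
Best is 62.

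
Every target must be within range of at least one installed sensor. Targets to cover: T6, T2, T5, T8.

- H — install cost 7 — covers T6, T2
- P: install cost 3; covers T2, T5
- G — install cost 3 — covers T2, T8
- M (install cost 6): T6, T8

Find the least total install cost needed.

9

Choose P and M: together they cover T6, T2, T5, T8 — every target.
Total install cost: 3 + 6 = 9.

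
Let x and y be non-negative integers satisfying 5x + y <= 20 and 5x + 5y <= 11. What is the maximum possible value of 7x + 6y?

14

(x,y)=(2,0) is feasible, giving 14.
(x,y)=(1,1) is feasible, giving 13.
(x,y)=(1,0) is feasible, giving 7.
The best lattice point is (2,0), giving 14.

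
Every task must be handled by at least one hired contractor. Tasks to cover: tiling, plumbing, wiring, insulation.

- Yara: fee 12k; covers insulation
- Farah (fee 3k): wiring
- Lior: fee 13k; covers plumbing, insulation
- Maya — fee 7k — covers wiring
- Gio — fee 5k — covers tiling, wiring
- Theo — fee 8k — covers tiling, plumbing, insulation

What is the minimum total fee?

Choose Farah and Theo: together they cover tiling, plumbing, wiring, insulation — every task.
Total fee: 3 + 8 = 11.

11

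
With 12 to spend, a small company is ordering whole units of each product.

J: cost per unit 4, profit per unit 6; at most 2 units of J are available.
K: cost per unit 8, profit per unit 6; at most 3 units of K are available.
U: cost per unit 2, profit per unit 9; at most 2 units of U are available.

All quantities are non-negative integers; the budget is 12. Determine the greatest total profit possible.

30

U has the best ratio (9/2); taking only U gives at most 2×9 = 18 (stopped by the supply cap of 2).
Mixing does better — 2×J and 2×U: cost 12 ≤ 12, profit 2·6 + 2·9 = 30.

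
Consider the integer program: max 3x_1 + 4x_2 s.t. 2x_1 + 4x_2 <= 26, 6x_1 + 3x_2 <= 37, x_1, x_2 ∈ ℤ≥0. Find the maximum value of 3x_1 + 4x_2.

29

The continuous relaxation peaks at (3.89, 4.56) with value 29.89; rounding to a feasible lattice point costs some objective.
(x_1,x_2)=(3,5): 2·3+4·5=26≤26, 6·3+3·5=33≤37, objective 29.
(x_1,x_2)=(4,4): 2·4+4·4=24≤26, 6·4+3·4=36≤37, objective 28.
(x_1,x_2)=(2,5): 2·2+4·5=24≤26, 6·2+3·5=27≤37, objective 26.
No feasible integer point exceeds 29.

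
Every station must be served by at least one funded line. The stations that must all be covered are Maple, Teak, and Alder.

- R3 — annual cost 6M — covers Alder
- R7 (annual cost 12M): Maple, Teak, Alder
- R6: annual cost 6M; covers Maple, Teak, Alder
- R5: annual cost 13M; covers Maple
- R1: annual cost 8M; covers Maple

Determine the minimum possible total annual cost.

6

R6 alone covers Maple, Teak, Alder — every station.
Total annual cost: 6.
No cover costs less than 6.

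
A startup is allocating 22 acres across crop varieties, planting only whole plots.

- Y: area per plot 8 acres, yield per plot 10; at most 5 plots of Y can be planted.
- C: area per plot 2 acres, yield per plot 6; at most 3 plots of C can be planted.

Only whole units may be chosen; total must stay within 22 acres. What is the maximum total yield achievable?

38

This is a bounded integer knapsack.
Take 2×Y and 3×C: area 22 ≤ 22, yield 2·10 + 3·6 = 38.
C has the best ratio (6/2) and is taken to its limit of 3; remaining capacity is filled optimally with the others.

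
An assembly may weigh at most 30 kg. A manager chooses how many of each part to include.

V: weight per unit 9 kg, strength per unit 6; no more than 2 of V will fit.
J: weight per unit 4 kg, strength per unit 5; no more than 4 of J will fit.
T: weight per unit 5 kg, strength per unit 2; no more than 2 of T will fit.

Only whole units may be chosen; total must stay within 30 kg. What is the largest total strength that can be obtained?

Take 1×V, 4×J, and 1×T: weight 30 ≤ 30, strength 1·6 + 4·5 + 1·2 = 28.
J has the best ratio (5/4) and is taken to its limit of 4; remaining capacity is filled optimally with the others.

28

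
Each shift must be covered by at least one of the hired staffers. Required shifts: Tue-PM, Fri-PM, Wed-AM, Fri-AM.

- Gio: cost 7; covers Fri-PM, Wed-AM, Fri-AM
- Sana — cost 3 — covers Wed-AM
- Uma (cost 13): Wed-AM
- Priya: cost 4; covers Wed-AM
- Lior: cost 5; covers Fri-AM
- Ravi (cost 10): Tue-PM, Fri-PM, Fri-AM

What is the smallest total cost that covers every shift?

This is an integer covering problem.
The greedy cost-per-new-shift heuristic would pick Gio and Ravi for 17, but a cheaper cover exists.
Choose Sana and Ravi: together they cover Tue-PM, Fri-PM, Wed-AM, Fri-AM — every shift.
Total cost: 3 + 10 = 13.
No cover costs less than 13.

13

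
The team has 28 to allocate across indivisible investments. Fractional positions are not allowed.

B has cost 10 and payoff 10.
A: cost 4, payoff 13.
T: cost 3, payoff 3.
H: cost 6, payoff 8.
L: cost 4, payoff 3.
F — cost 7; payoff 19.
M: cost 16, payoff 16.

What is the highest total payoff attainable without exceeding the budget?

Allowing fractional choices, the relaxed optimum would be about 51.0, but investments are indivisible.
B + A + T + L + F: cost 10 + 4 + 3 + 4 + 7 = 28 ≤ 28, payoff 10 + 13 + 3 + 3 + 19 = 48.
B + A + H + F: cost 10 + 4 + 6 + 7 = 27 ≤ 28, payoff 10 + 13 + 8 + 19 = 50.
A + F + M: cost 4 + 7 + 16 = 27 ≤ 28, payoff 13 + 19 + 16 = 48.
Best is B, A, H, and F with total payoff 50.

50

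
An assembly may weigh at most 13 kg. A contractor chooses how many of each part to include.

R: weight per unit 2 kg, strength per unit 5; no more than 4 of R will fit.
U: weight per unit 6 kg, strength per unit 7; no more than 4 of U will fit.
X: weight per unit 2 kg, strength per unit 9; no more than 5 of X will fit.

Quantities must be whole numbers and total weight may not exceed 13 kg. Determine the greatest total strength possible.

50

Take 1×R and 5×X: weight 12 ≤ 13, strength 1·5 + 5·9 = 50.
X has the best ratio (9/2) and is taken to its limit of 5; remaining capacity is filled optimally with the others.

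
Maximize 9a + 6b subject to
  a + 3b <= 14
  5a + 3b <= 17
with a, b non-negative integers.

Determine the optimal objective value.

33

The continuous relaxation peaks at (0.75, 4.42) with value 33.25; rounding to a feasible lattice point costs some objective.
(a,b)=(1,4) is feasible, giving 33.
(a,b)=(1,3) is feasible, giving 27.
(a,b)=(0,4) is feasible, giving 24.
(a,b)=(0,3) is feasible, giving 18.
Maximum is 33 at (a,b)=(1,4).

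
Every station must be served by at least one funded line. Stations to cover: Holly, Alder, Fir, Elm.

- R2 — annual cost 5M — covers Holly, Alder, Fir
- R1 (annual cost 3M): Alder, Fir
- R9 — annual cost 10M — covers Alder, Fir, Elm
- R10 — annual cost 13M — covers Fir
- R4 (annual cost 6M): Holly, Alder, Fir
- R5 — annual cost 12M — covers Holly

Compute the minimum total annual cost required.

The greedy cost-per-new-station heuristic would pick R1, R2, and R9 for 18, but a cheaper cover exists.
Choose R2 and R9: together they cover Holly, Alder, Fir, Elm — every station.
Total annual cost: 5 + 10 = 15.
No cover costs less than 15.

15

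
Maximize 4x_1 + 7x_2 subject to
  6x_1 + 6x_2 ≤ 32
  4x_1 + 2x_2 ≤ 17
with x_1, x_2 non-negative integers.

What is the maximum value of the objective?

35

(x_1,x_2)=(0,5): 6·0+6·5=30≤32, 4·0+2·5=10≤17, objective 35.
(x_1,x_2)=(1,4): 6·1+6·4=30≤32, 4·1+2·4=12≤17, objective 32.
(x_1,x_2)=(0,4): 6·0+6·4=24≤32, 4·0+2·4=8≤17, objective 28.
No feasible integer point exceeds 35.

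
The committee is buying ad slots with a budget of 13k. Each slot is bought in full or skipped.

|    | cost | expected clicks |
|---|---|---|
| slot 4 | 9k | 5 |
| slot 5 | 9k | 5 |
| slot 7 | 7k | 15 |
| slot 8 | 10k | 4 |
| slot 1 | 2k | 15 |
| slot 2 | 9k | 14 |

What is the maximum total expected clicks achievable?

slot 7 + slot 1: cost 7 + 2 = 9 ≤ 13, expected clicks 15 + 15 = 30.
slot 1 + slot 2: cost 2 + 9 = 11 ≤ 13, expected clicks 15 + 14 = 29.
Best is slot 7 and slot 1 with total expected clicks 30.

30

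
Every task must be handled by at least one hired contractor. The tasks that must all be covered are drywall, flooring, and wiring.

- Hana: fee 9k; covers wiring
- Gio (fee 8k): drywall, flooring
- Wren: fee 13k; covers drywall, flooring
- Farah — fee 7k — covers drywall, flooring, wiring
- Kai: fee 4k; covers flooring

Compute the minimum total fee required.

7

Farah alone covers drywall, flooring, wiring — every task.
Total fee: 7.
No cover costs less than 7.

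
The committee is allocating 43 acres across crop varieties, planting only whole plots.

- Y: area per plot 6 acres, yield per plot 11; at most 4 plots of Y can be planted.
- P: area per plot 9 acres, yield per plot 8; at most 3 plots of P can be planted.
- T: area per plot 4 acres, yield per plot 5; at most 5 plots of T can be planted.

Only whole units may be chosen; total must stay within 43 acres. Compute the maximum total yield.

64

Take 4×Y and 4×T: area 40 ≤ 43, yield 4·11 + 4·5 = 64.
Y has the best ratio (11/6) and is taken to its limit of 4; remaining capacity is filled optimally with the others.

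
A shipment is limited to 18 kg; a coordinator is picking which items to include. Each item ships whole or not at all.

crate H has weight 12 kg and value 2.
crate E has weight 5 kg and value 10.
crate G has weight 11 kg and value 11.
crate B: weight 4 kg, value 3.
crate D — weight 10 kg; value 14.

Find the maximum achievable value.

Treat it as a binary knapsack problem.
Allowing fractional choices, the relaxed optimum would be about 27.0, but items are indivisible.
crate E + crate D: weight 5 + 10 = 15 ≤ 18, value 10 + 14 = 24.
crate B + crate D: weight 4 + 10 = 14 ≤ 18, value 3 + 14 = 17.
crate E + crate G: weight 5 + 11 = 16 ≤ 18, value 10 + 11 = 21.
Best is crate E and crate D with total value 24.

24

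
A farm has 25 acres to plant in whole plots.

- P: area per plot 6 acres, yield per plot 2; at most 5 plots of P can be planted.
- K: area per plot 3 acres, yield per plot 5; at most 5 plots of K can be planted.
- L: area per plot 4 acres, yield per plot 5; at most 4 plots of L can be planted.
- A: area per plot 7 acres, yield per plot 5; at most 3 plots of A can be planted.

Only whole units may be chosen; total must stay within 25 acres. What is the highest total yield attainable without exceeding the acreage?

K has the best ratio (5/3); taking only K gives at most 5×5 = 25 (stopped by the supply cap of 5).
Mixing does better — 3×K and 4×L: area 25 ≤ 25, yield 3·5 + 4·5 = 35.

35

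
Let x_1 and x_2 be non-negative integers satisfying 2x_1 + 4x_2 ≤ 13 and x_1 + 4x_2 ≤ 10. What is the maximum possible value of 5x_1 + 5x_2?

The continuous relaxation peaks at (6.5, 0) with value 32.50; rounding to a feasible lattice point costs some objective.
(x_1,x_2)=(6,0) is feasible, giving 30.
(x_1,x_2)=(5,0) is feasible, giving 25.
No feasible integer point exceeds 30.

30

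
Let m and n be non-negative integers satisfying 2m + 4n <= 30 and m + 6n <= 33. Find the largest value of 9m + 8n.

(m,n)=(15,0): 2·15+4·0=30≤30, 1·15+6·0=15≤33, objective 135.
(m,n)=(14,0): 2·14+4·0=28≤30, 1·14+6·0=14≤33, objective 126.
No feasible integer point exceeds 135.

135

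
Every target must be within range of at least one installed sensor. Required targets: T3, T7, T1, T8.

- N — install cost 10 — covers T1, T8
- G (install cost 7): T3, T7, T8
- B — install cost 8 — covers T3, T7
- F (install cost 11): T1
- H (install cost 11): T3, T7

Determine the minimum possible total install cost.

Choose N and G: together they cover T3, T7, T1, T8 — every target.
Total install cost: 10 + 7 = 17.

17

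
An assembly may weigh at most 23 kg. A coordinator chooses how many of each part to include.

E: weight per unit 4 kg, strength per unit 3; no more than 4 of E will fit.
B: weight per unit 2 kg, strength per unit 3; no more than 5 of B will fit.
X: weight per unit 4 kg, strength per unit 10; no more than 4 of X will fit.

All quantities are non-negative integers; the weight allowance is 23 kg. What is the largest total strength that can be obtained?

49

X has the best ratio (10/4); taking only X gives at most 4×10 = 40 (stopped by the supply cap of 4).
Mixing does better — 3×B and 4×X: weight 22 ≤ 23, strength 3·3 + 4·10 = 49.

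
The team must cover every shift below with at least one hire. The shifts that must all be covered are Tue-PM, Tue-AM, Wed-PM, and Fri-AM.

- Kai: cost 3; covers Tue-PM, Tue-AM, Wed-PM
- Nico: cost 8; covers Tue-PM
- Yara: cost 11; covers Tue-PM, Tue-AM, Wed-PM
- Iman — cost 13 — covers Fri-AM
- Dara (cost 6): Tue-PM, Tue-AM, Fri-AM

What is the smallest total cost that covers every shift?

This is an integer covering problem.
Choose Kai and Dara: together they cover Tue-PM, Tue-AM, Wed-PM, Fri-AM — every shift.
Total cost: 3 + 6 = 9.

9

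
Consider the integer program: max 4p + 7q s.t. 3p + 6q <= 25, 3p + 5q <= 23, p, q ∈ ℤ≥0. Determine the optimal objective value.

(p,q)=(6,1) is feasible, giving 31.
(p,q)=(4,2) is feasible, giving 30.
(p,q)=(7,0) is feasible, giving 28.
No feasible integer point exceeds 31.

31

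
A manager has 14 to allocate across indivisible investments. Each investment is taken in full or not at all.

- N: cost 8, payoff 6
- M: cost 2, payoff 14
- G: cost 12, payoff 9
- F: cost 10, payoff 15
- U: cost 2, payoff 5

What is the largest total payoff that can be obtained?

This is an integer program with binary decision variables.
M + F + U: cost 2 + 10 + 2 = 14 ≤ 14, payoff 14 + 15 + 5 = 34.
M + F: cost 2 + 10 = 12 ≤ 14, payoff 14 + 15 = 29.
Best is M, F, and U with total payoff 34.

34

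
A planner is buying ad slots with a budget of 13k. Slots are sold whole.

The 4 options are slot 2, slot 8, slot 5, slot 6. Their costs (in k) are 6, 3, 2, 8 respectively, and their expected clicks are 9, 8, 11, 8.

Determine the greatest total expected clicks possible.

28

Allowing fractional choices, the relaxed optimum would be about 30.0, but ad slots are indivisible.
slot 8 + slot 5 + slot 6: cost 3 + 2 + 8 = 13 ≤ 13, expected clicks 8 + 11 + 8 = 27.
slot 2 + slot 8 + slot 5: cost 6 + 3 + 2 = 11 ≤ 13, expected clicks 9 + 8 + 11 = 28.
Best is slot 2, slot 8, and slot 5 with total expected clicks 28.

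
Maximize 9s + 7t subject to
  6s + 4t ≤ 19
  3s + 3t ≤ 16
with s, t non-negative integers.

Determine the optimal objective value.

(s,t)=(1,3) is feasible, giving 30.
(s,t)=(0,4) is feasible, giving 28.
(s,t)=(1,2) is feasible, giving 23.
Maximum is 30 at (s,t)=(1,3).

30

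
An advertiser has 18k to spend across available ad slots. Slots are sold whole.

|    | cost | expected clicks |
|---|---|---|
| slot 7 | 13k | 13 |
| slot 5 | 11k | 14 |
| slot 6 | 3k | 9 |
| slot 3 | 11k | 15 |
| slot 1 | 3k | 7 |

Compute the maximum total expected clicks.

Allowing fractional choices, the relaxed optimum would be about 32.3, but ad slots are indivisible.
slot 5 + slot 6 + slot 1: cost 11 + 3 + 3 = 17 ≤ 18, expected clicks 14 + 9 + 7 = 30.
slot 6 + slot 3 + slot 1: cost 3 + 11 + 3 = 17 ≤ 18, expected clicks 9 + 15 + 7 = 31.
Best is slot 6, slot 3, and slot 1 with total expected clicks 31.

31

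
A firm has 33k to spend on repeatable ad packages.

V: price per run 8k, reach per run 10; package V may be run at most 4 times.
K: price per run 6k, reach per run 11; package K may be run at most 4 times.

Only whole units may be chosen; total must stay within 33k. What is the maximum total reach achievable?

54

4×K: price 24 ≤ 33, reach 4·11 = 44.
1×V and 4×K: price 32 ≤ 33, reach 1·10 + 4·11 = 54.
Best is 54.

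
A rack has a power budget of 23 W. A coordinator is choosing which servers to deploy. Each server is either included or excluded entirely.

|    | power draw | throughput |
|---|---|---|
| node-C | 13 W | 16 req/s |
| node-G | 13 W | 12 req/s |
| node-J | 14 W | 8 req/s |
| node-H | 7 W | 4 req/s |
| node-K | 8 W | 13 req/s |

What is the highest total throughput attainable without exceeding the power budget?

29

This is a 0-1 knapsack instance.
Take node-C and node-K: power draw 13 + 8 = 21 ≤ 23, throughput 16 + 13 = 29.
No other feasible combination does better.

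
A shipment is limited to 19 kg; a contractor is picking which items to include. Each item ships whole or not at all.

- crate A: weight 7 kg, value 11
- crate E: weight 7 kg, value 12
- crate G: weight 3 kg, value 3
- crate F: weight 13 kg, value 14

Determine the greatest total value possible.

26

This is an integer program with binary decision variables.
Allowing fractional choices, the relaxed optimum would be about 28.4, but items are indivisible.
crate A + crate E: weight 7 + 7 = 14 ≤ 19, value 11 + 12 = 23.
crate A + crate E + crate G: weight 7 + 7 + 3 = 17 ≤ 19, value 11 + 12 + 3 = 26.
Best is crate A, crate E, and crate G with total value 26.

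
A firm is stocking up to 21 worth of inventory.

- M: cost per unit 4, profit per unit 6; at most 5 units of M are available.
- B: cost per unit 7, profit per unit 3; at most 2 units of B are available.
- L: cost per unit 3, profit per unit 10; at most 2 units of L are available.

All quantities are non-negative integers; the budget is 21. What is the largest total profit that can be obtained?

38

This is a bounded integer knapsack.
3×M and 2×L: cost 18 ≤ 21, profit 3·6 + 2·10 = 38.
2×M, 1×B, and 2×L: cost 21 ≤ 21, profit 2·6 + 1·3 + 2·10 = 35.
Best is 38.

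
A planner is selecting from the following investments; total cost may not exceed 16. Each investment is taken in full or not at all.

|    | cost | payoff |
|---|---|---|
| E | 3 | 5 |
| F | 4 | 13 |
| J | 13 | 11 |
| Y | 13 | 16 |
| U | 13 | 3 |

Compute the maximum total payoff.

Treat it as a binary knapsack problem.
Take E and Y: cost 3 + 13 = 16 ≤ 16, payoff 5 + 16 = 21.
No other feasible combination does better.

21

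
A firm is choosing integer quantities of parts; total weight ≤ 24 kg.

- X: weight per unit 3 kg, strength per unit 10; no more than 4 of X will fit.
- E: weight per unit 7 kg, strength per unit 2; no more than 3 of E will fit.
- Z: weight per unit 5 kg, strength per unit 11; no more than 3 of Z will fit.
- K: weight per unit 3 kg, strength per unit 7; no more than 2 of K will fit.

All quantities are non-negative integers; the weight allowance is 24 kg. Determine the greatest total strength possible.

65

X has the best ratio (10/3); taking only X gives at most 4×10 = 40 (stopped by the supply cap of 4).
Mixing does better — 4×X, 1×Z, and 2×K: weight 23 ≤ 24, strength 4·10 + 1·11 + 2·7 = 65.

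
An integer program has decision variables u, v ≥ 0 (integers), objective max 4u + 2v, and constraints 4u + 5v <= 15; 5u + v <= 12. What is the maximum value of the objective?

(u,v)=(2,1) is feasible, giving 10.
(u,v)=(1,2) is feasible, giving 8.
Maximum is 10 at (u,v)=(2,1).

10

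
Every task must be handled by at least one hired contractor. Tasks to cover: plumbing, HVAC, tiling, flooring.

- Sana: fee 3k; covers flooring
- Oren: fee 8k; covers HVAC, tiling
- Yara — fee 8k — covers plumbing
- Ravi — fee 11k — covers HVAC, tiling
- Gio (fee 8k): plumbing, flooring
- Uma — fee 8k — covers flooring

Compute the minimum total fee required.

The greedy cost-per-new-task heuristic would pick Sana, Oren, and Yara for 19, but a cheaper cover exists.
Choose Oren and Gio: together they cover plumbing, HVAC, tiling, flooring — every task.
Total fee: 8 + 8 = 16.
No cover costs less than 16.

16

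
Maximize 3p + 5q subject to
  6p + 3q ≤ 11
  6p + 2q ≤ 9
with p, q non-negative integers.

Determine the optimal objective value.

(p,q)=(0,3): 6·0+3·3=9≤11, 6·0+2·3=6≤9, objective 15.
(p,q)=(0,2): 6·0+3·2=6≤11, 6·0+2·2=4≤9, objective 10.
The best lattice point is (0,3), giving 15.

15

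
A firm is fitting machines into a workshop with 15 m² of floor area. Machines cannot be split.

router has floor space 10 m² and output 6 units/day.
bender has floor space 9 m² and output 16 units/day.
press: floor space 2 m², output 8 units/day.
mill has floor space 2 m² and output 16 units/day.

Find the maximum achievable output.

40

This is an integer program with binary decision variables.
Allowing fractional choices, the relaxed optimum would be about 41.2, but machines are indivisible.
bender + mill: floor space 9 + 2 = 11 ≤ 15, output 16 + 16 = 32.
router + press + mill: floor space 10 + 2 + 2 = 14 ≤ 15, output 6 + 8 + 16 = 30.
bender + press + mill: floor space 9 + 2 + 2 = 13 ≤ 15, output 16 + 8 + 16 = 40.
Best is bender, press, and mill with total output 40.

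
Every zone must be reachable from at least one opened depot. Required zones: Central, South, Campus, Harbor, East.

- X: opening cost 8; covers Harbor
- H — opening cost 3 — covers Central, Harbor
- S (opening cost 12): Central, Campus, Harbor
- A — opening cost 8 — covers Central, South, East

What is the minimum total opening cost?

20

The greedy cost-per-new-zone heuristic would pick H, A, and S for 23, but a cheaper cover exists.
Choose S and A: together they cover Central, South, Campus, Harbor, East — every zone.
Total opening cost: 12 + 8 = 20.
No cover costs less than 20.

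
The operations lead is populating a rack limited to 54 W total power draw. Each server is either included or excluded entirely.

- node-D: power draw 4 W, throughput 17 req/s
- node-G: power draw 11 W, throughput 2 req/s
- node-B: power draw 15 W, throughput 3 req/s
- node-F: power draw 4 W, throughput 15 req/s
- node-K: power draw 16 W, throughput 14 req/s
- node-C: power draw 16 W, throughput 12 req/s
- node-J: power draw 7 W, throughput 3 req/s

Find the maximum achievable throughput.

Allowing fractional choices, the relaxed optimum would be about 62.4, but servers are indivisible.
node-D + node-F + node-K + node-C + node-J: power draw 4 + 4 + 16 + 16 + 7 = 47 ≤ 54, throughput 17 + 15 + 14 + 12 + 3 = 61.
node-D + node-G + node-F + node-K + node-C: power draw 4 + 11 + 4 + 16 + 16 = 51 ≤ 54, throughput 17 + 2 + 15 + 14 + 12 = 60.
Best is node-D, node-F, node-K, node-C, and node-J with total throughput 61.

61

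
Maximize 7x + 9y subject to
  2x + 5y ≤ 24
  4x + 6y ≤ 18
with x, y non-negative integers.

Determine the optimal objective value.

30

(x,y)=(3,1): 2·3+5·1=11≤24, 4·3+6·1=18≤18, objective 30.
(x,y)=(4,0): 2·4+5·0=8≤24, 4·4+6·0=16≤18, objective 28.
(x,y)=(2,1): 2·2+5·1=9≤24, 4·2+6·1=14≤18, objective 23.
No feasible integer point exceeds 30.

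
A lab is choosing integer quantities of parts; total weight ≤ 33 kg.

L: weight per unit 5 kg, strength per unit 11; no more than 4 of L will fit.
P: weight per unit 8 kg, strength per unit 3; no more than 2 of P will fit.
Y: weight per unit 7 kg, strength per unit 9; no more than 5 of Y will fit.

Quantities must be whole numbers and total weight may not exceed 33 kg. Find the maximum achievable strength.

53

L has the best ratio (11/5); taking only L gives at most 4×11 = 44 (stopped by the supply cap of 4).
Mixing does better — 4×L and 1×Y: weight 27 ≤ 33, strength 4·11 + 1·9 = 53.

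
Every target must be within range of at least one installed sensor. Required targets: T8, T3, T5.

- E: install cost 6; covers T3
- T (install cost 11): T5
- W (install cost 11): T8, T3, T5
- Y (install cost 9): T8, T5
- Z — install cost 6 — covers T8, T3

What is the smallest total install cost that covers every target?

The greedy cost-per-new-target heuristic would pick Z and Y for 15, but a cheaper cover exists.
W alone covers T8, T3, T5 — every target.
Total install cost: 11.
No cover costs less than 11.

11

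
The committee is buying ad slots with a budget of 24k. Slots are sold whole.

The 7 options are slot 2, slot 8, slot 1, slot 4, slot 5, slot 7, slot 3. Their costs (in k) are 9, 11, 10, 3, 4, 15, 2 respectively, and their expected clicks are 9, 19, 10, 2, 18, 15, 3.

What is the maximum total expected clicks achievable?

Take slot 2, slot 8, and slot 5: cost 9 + 11 + 4 = 24 ≤ 24, expected clicks 9 + 19 + 18 = 46.
No other feasible combination does better.

46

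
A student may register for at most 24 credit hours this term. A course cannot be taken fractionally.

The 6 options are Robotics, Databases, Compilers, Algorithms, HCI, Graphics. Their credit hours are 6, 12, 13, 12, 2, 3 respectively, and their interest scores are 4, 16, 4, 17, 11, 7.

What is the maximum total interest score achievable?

Take Robotics, Algorithms, HCI, and Graphics: credit hours 6 + 12 + 2 + 3 = 23 ≤ 24, interest score 4 + 17 + 11 + 7 = 39.
No other feasible combination does better.

39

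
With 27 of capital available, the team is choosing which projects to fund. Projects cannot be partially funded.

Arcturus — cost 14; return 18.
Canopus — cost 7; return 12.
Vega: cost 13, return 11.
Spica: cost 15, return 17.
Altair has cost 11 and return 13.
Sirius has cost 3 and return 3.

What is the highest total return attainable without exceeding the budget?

Take Arcturus, Canopus, and Sirius: cost 14 + 7 + 3 = 24 ≤ 27, return 18 + 12 + 3 = 33.
No other feasible combination does better.

33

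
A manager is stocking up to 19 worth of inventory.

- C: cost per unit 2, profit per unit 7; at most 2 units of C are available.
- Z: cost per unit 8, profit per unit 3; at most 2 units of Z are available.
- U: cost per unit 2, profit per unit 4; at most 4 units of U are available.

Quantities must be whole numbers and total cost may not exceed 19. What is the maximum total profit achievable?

C has the best ratio (7/2); taking only C gives at most 2×7 = 14 (stopped by the supply cap of 2).
Mixing does better — 2×C and 4×U: cost 12 ≤ 19, profit 2·7 + 4·4 = 30.

30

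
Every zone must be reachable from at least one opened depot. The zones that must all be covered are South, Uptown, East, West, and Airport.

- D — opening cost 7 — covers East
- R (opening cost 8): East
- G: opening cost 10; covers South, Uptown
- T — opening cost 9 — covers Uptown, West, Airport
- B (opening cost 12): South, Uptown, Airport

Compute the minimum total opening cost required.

26

Choose D, G, and T: together they cover South, Uptown, East, West, Airport — every zone.
Total opening cost: 7 + 10 + 9 = 26.
No cover costs less than 26.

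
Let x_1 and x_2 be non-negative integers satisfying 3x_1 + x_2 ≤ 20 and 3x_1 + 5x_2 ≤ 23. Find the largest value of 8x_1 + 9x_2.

57

The continuous relaxation peaks at (6.42, 0.75) with value 58.08; rounding to a feasible lattice point costs some objective.
(x_1,x_2)=(6,1) is feasible, giving 57.
(x_1,x_2)=(5,1) is feasible, giving 49.
(x_1,x_2)=(6,0) is feasible, giving 48.
The best lattice point is (6,1), giving 57.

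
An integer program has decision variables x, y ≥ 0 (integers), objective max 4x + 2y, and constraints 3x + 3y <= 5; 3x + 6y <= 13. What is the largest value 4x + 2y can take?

4

(x,y)=(1,0) is feasible, giving 4.
(x,y)=(0,1) is feasible, giving 2.
(x,y)=(0,0) is feasible, giving 0.
The best lattice point is (1,0), giving 4.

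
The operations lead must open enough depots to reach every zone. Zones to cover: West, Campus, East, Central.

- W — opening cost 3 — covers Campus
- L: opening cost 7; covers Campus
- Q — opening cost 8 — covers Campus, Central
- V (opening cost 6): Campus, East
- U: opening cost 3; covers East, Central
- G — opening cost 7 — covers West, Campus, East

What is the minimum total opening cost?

This is a weighted set-cover instance.
Choose U and G: together they cover West, Campus, East, Central — every zone.
Total opening cost: 3 + 7 = 10.

10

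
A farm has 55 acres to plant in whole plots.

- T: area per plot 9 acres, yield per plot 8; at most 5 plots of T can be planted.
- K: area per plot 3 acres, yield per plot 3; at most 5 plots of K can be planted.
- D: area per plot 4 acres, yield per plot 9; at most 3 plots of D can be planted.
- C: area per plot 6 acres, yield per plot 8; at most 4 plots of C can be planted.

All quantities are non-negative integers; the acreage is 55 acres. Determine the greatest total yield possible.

D has the best ratio (9/4); taking only D gives at most 3×9 = 27 (stopped by the supply cap of 3).
Mixing does better — 1×T, 3×K, 3×D, and 4×C: area 54 ≤ 55, yield 1·8 + 3·3 + 3·9 + 4·8 = 76.

76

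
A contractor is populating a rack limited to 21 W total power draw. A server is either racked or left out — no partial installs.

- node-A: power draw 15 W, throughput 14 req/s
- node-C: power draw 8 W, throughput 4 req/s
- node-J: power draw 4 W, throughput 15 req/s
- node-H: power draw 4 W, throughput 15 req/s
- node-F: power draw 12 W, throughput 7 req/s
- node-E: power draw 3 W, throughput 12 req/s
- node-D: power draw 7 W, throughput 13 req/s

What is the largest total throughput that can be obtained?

Allowing fractional choices, the relaxed optimum would be about 57.8, but servers are indivisible.
node-C + node-J + node-H + node-E: power draw 8 + 4 + 4 + 3 = 19 ≤ 21, throughput 4 + 15 + 15 + 12 = 46.
node-J + node-H + node-E + node-D: power draw 4 + 4 + 3 + 7 = 18 ≤ 21, throughput 15 + 15 + 12 + 13 = 55.
node-J + node-H + node-D: power draw 4 + 4 + 7 = 15 ≤ 21, throughput 15 + 15 + 13 = 43.
Best is node-J, node-H, node-E, and node-D with total throughput 55.

55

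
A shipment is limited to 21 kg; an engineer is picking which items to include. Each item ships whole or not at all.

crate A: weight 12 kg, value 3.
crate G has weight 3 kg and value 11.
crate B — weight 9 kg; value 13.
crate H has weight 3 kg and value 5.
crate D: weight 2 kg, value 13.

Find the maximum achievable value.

This is a 0-1 knapsack instance.
Take crate G, crate B, crate H, and crate D: weight 3 + 9 + 3 + 2 = 17 ≤ 21, value 11 + 13 + 5 + 13 = 42.
No other feasible combination does better.

42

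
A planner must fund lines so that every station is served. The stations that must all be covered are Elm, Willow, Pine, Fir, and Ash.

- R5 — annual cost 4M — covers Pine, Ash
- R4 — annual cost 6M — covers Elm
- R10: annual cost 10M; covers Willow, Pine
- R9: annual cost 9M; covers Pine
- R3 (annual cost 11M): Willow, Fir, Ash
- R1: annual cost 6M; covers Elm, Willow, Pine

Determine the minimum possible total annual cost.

Choose R3 and R1: together they cover Elm, Willow, Pine, Fir, Ash — every station.
Total annual cost: 11 + 6 = 17.

17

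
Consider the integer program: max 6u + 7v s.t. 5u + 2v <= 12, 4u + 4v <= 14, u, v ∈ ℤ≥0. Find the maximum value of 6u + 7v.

The continuous relaxation peaks at (0, 3.5) with value 24.50; rounding to a feasible lattice point costs some objective.
(u,v)=(0,3): 5·0+2·3=6≤12, 4·0+4·3=12≤14, objective 21.
(u,v)=(1,2): 5·1+2·2=9≤12, 4·1+4·2=12≤14, objective 20.
(u,v)=(0,2): 5·0+2·2=4≤12, 4·0+4·2=8≤14, objective 14.
No feasible integer point exceeds 21.

21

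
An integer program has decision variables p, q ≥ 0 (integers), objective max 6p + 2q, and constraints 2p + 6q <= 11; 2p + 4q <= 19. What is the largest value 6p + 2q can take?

30

Relaxing integrality, the LP optimum is 33.00 at (p,q) = (5.5, 0), which is not an integer point.
(p,q)=(5,0): 2·5+6·0=10≤11, 2·5+4·0=10≤19, objective 30.
(p,q)=(4,0): 2·4+6·0=8≤11, 2·4+4·0=8≤19, objective 24.
Maximum is 30 at (p,q)=(5,0).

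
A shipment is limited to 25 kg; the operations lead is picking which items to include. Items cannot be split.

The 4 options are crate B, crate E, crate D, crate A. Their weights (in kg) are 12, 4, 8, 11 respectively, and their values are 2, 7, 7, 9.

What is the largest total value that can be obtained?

23

Allowing fractional choices, the relaxed optimum would be about 23.3, but items are indivisible.
crate E + crate A: weight 4 + 11 = 15 ≤ 25, value 7 + 9 = 16.
crate E + crate D + crate A: weight 4 + 8 + 11 = 23 ≤ 25, value 7 + 7 + 9 = 23.
Best is crate E, crate D, and crate A with total value 23.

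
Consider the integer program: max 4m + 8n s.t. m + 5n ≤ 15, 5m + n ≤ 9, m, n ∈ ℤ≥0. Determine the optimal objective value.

(m,n)=(0,3): 1·0+5·3=15≤15, 5·0+1·3=3≤9, objective 24.
(m,n)=(1,2): 1·1+5·2=11≤15, 5·1+1·2=7≤9, objective 20.
The best lattice point is (0,3), giving 24.

24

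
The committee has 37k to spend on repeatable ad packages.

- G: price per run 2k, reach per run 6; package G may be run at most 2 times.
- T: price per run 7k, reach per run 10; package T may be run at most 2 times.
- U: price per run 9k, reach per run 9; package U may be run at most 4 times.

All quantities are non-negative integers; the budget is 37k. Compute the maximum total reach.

G has the best ratio (6/2); taking only G gives at most 2×6 = 12 (stopped by the supply cap of 2).
Mixing does better — 2×G, 2×T, and 2×U: price 36 ≤ 37, reach 2·6 + 2·10 + 2·9 = 50.

50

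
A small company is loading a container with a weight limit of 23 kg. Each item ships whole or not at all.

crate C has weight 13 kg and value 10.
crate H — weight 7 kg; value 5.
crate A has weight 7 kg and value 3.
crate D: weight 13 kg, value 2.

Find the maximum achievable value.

15

Allowing fractional choices, the relaxed optimum would be about 16.3, but items are indivisible.
crate C + crate A: weight 13 + 7 = 20 ≤ 23, value 10 + 3 = 13.
crate C + crate H: weight 13 + 7 = 20 ≤ 23, value 10 + 5 = 15.
Best is crate C and crate H with total value 15.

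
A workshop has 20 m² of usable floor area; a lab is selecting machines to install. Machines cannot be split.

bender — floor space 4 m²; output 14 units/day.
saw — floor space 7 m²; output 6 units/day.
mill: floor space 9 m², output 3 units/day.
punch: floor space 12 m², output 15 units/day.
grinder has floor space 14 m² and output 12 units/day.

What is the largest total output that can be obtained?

Take bender and punch: floor space 4 + 12 = 16 ≤ 20, output 14 + 15 = 29.
No other feasible combination does better.

29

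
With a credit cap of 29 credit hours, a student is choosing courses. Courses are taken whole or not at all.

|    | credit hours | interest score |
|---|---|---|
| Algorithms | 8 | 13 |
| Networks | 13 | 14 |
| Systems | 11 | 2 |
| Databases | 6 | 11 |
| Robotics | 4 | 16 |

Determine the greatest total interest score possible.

Treat it as a binary knapsack problem.
Algorithms + Systems + Databases + Robotics: credit hours 8 + 11 + 6 + 4 = 29 ≤ 29, interest score 13 + 2 + 11 + 16 = 42.
Networks + Databases + Robotics: credit hours 13 + 6 + 4 = 23 ≤ 29, interest score 14 + 11 + 16 = 41.
Algorithms + Networks + Robotics: credit hours 8 + 13 + 4 = 25 ≤ 29, interest score 13 + 14 + 16 = 43.
Best is Algorithms, Networks, and Robotics with total interest score 43.

43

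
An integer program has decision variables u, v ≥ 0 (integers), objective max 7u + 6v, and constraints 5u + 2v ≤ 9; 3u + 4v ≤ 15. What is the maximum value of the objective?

(u,v)=(1,2): 5·1+2·2=9≤9, 3·1+4·2=11≤15, objective 19.
(u,v)=(0,3): 5·0+2·3=6≤9, 3·0+4·3=12≤15, objective 18.
(u,v)=(1,1): 5·1+2·1=7≤9, 3·1+4·1=7≤15, objective 13.
(u,v)=(0,2): 5·0+2·2=4≤9, 3·0+4·2=8≤15, objective 12.
The best lattice point is (1,2), giving 19.

19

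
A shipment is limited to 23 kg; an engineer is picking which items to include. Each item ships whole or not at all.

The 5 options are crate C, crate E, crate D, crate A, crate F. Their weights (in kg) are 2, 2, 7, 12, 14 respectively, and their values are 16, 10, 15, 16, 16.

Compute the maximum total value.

57

crate C + crate E + crate D + crate A: weight 2 + 2 + 7 + 12 = 23 ≤ 23, value 16 + 10 + 15 + 16 = 57.
crate C + crate D + crate A: weight 2 + 7 + 12 = 21 ≤ 23, value 16 + 15 + 16 = 47.
crate C + crate D + crate F: weight 2 + 7 + 14 = 23 ≤ 23, value 16 + 15 + 16 = 47.
Best is crate C, crate E, crate D, and crate A with total value 57.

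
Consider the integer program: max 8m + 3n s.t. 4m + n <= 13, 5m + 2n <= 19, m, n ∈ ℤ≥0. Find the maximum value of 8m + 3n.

29

(m,n)=(1,7): 4·1+1·7=11≤13, 5·1+2·7=19≤19, objective 29.
(m,n)=(2,4): 4·2+1·4=12≤13, 5·2+2·4=18≤19, objective 28.
(m,n)=(1,6): 4·1+1·6=10≤13, 5·1+2·6=17≤19, objective 26.
Maximum is 29 at (m,n)=(1,7).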